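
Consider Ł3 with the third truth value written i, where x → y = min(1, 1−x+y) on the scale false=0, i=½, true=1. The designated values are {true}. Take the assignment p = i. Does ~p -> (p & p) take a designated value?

~p = ~i = i
p & p = i & i = i
~p -> (p & p) = i -> i = true  [min(1, 1−½+½)]
true ∈ {true}.

Yes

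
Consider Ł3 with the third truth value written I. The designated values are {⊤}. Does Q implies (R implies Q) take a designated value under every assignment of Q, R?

Yes

Every assignment of Q, R over {⊤, I, ⊥} gives a value in {⊤}.
In particular, with Q=I, R=I: Q implies (R implies Q) = ⊤.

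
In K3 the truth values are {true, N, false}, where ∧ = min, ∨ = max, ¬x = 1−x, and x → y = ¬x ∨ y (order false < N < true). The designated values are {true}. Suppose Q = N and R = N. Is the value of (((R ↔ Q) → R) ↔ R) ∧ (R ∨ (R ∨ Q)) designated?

No

R ↔ Q = N ↔ N = N
(R ↔ Q) → R = N → N = N  [¬N ∨ N]
((R ↔ Q) → R) ↔ R = N ↔ N = N
R ∨ Q = N ∨ N = N
R ∨ (R ∨ Q) = N ∨ N = N
(((R ↔ Q) → R) ↔ R) ∧ (R ∨ (R ∨ Q)) = N ∧ N = N
N ∉ {true}.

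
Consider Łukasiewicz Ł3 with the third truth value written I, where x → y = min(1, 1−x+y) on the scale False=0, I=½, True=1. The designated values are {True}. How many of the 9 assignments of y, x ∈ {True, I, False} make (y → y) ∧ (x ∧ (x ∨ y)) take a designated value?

3

Designated under: (y=True, x=True); (y=I, x=True); (y=False, x=True).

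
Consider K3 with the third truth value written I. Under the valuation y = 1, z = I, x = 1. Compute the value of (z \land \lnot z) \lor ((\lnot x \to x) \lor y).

\lnot z = \lnot I = I
z \land \lnot z = I \land I = I
\lnot x = \lnot 1 = 0
\lnot x \to x = 0 \to 1 = 1
(\lnot x \to x) \lor y = 1 \lor 1 = 1
(z \land \lnot z) \lor ((\lnot x \to x) \lor y) = I \lor 1 = 1

1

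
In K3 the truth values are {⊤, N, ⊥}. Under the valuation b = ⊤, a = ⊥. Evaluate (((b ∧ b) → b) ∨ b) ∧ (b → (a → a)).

b ∧ b = ⊤ ∧ ⊤ = ⊤
(b ∧ b) → b = ⊤ → ⊤ = ⊤
((b ∧ b) → b) ∨ b = ⊤ ∨ ⊤ = ⊤
a → a = ⊥ → ⊥ = ⊤
b → (a → a) = ⊤ → ⊤ = ⊤
(((b ∧ b) → b) ∨ b) ∧ (b → (a → a)) = ⊤ ∧ ⊤ = ⊤

⊤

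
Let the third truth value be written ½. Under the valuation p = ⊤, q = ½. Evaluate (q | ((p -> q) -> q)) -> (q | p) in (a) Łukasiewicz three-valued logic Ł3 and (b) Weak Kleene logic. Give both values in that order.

In Łukasiewicz three-valued logic Ł3: p -> q = ⊤ -> ½ = ½
(p -> q) -> q = ½ -> ½ = ⊤
q | ((p -> q) -> q) = ½ | ⊤ = ⊤
q | p = ½ | ⊤ = ⊤
(q | ((p -> q) -> q)) -> (q | p) = ⊤ -> ⊤ = ⊤
In Weak Kleene logic: p -> q = ⊤ -> ½ = ½  [any arg is the third value ⇒ result is the third value]
(p -> q) -> q = ½ -> ½ = ½
q | ((p -> q) -> q) = ½ | ½ = ½
q | p = ½ | ⊤ = ½
(q | ((p -> q) -> q)) -> (q | p) = ½ -> ½ = ½
They differ because Łukasiewicz three-valued logic Ł3 and Weak Kleene logic treat ½ differently under the binary connectives.

⊤; ½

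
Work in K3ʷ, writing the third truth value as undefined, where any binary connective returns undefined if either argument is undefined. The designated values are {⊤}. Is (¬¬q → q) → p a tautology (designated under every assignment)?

No

Countermodel: q=⊤, p=undefined gives undefined, which is not designated.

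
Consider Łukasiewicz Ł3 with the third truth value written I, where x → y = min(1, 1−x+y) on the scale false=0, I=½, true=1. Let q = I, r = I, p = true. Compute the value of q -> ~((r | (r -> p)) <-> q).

true

r -> p = I -> true = true  [min(1, 1−½+1)]
r | (r -> p) = I | true = true
(r | (r -> p)) <-> q = true <-> I = I
~((r | (r -> p)) <-> q) = ~I = I
q -> ~((r | (r -> p)) <-> q) = I -> I = true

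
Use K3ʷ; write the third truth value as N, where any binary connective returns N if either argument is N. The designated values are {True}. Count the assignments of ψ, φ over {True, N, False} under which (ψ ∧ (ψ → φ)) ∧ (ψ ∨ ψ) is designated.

1

Designated under: (ψ=True, φ=True).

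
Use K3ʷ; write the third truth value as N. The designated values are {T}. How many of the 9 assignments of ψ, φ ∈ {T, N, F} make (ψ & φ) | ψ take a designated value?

Designated under: (ψ=T, φ=T); (ψ=T, φ=F).

2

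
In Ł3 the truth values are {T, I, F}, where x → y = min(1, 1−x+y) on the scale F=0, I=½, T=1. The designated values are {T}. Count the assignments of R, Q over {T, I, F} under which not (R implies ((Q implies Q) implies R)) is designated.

Of the 9 assignments, 0 give a value in {T}.

0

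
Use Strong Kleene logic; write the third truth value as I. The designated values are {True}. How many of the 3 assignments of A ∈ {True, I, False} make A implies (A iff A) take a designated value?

A=True: True ✓
A=I: I ·
A=False: True ✓

2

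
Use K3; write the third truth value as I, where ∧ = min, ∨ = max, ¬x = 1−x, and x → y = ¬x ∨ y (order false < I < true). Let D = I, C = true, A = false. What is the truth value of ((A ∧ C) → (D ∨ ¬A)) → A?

A ∧ C = false ∧ true = false
¬A = ¬false = true
D ∨ ¬A = I ∨ true = true
(A ∧ C) → (D ∨ ¬A) = false → true = true
((A ∧ C) → (D ∨ ¬A)) → A = true → false = false

false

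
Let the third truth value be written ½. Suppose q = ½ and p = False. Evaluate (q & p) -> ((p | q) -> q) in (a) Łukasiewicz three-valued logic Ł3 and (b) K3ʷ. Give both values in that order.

In Łukasiewicz three-valued logic Ł3: q & p = ½ & False = False
p | q = False | ½ = ½
(p | q) -> q = ½ -> ½ = True  [min(1, 1−½+½)]
(q & p) -> ((p | q) -> q) = False -> True = True
In K3ʷ: q & p = ½ & False = ½
p | q = False | ½ = ½
(p | q) -> q = ½ -> ½ = ½
(q & p) -> ((p | q) -> q) = ½ -> ½ = ½
They differ because Łukasiewicz three-valued logic Ł3 and K3ʷ treat ½ differently under the binary connectives.

True; ½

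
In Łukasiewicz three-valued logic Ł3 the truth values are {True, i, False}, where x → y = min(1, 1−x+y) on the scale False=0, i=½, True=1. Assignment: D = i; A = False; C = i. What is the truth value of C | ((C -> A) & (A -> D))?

i

C -> A = i -> False = i  [min(1, 1−½+0)]
A -> D = False -> i = True
(C -> A) & (A -> D) = i & True = i
C | ((C -> A) & (A -> D)) = i | i = i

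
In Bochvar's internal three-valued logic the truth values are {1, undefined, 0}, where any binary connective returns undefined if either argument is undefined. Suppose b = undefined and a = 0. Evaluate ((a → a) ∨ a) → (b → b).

undefined

a → a = 0 → 0 = 1
(a → a) ∨ a = 1 ∨ 0 = 1
b → b = undefined → undefined = undefined  [any arg is the third value ⇒ result is the third value]
((a → a) ∨ a) → (b → b) = 1 → undefined = undefined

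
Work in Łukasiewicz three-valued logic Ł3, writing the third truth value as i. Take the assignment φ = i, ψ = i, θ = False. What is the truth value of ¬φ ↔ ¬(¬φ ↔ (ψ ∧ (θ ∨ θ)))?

¬φ = ¬i = i
¬φ = ¬i = i
θ ∨ θ = False ∨ False = False
ψ ∧ (θ ∨ θ) = i ∧ False = False
¬φ ↔ (ψ ∧ (θ ∨ θ)) = i ↔ False = i  [1 − |½−0|]
¬(¬φ ↔ (ψ ∧ (θ ∨ θ))) = ¬i = i
¬φ ↔ ¬(¬φ ↔ (ψ ∧ (θ ∨ θ))) = i ↔ i = True

True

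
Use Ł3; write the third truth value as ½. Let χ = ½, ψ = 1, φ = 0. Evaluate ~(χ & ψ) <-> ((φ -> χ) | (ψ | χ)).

χ & ψ = ½ & 1 = ½
~(χ & ψ) = ~½ = ½
φ -> χ = 0 -> ½ = 1  [min(1, 1−0+½)]
ψ | χ = 1 | ½ = 1
(φ -> χ) | (ψ | χ) = 1 | 1 = 1
~(χ & ψ) <-> ((φ -> χ) | (ψ | χ)) = ½ <-> 1 = ½

½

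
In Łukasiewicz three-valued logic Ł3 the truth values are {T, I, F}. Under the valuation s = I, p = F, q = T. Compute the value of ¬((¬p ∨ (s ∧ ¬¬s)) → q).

¬p = ¬F = T
¬s = ¬I = I
¬¬s = ¬I = I
s ∧ ¬¬s = I ∧ I = I
¬p ∨ (s ∧ ¬¬s) = T ∨ I = T
(¬p ∨ (s ∧ ¬¬s)) → q = T → T = T
¬((¬p ∨ (s ∧ ¬¬s)) → q) = ¬T = F

F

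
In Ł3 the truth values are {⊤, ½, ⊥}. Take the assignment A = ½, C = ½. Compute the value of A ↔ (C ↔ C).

½

C ↔ C = ½ ↔ ½ = ⊤  [1 − |½−½|]
A ↔ (C ↔ C) = ½ ↔ ⊤ = ½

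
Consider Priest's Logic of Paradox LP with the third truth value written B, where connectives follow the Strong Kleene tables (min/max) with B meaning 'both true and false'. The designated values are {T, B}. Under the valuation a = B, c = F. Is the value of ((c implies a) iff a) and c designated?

No

c implies a = F implies B = T  [not F or B]
(c implies a) iff a = T iff B = B
((c implies a) iff a) and c = B and F = F
F ∉ {T, B}.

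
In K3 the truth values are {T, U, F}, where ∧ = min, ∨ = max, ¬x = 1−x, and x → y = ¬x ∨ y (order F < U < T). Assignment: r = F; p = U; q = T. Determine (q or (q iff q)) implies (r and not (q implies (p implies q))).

q iff q = T iff T = T
q or (q iff q) = T or T = T
p implies q = U implies T = T  [not U or T]
q implies (p implies q) = T implies T = T
not (q implies (p implies q)) = not T = F
r and not (q implies (p implies q)) = F and F = F
(q or (q iff q)) implies (r and not (q implies (p implies q))) = T implies F = F

F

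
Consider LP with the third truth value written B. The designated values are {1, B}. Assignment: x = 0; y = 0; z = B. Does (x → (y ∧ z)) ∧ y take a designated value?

y ∧ z = 0 ∧ B = 0
x → (y ∧ z) = 0 → 0 = 1
(x → (y ∧ z)) ∧ y = 1 ∧ 0 = 0
0 ∉ {1, B}.

No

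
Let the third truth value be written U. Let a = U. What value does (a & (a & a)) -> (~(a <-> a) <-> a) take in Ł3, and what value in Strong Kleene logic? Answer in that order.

In Ł3: a & a = U & U = U
a & (a & a) = U & U = U
a <-> a = U <-> U = ⊤  [1 − |½−½|]
~(a <-> a) = ~⊤ = ⊥
~(a <-> a) <-> a = ⊥ <-> U = U
(a & (a & a)) -> (~(a <-> a) <-> a) = U -> U = ⊤
In Strong Kleene logic: a & a = U & U = U
a & (a & a) = U & U = U
a <-> a = U <-> U = U
~(a <-> a) = ~U = U
~(a <-> a) <-> a = U <-> U = U
(a & (a & a)) -> (~(a <-> a) <-> a) = U -> U = U  [~U | U]
They differ because Ł3 and Strong Kleene logic treat U differently under implication.

⊤; U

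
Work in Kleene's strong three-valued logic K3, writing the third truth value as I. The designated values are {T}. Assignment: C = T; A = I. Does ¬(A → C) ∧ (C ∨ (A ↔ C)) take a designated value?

No

A → C = I → T = T  [¬I ∨ T]
¬(A → C) = ¬T = F
A ↔ C = I ↔ T = I
C ∨ (A ↔ C) = T ∨ I = T
¬(A → C) ∧ (C ∨ (A ↔ C)) = F ∧ T = F
F ∉ {T}.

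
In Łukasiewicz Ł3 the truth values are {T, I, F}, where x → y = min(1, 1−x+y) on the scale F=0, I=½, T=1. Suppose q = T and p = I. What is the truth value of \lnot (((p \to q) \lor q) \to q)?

p \to q = I \to T = T  [min(1, 1−½+1)]
(p \to q) \lor q = T \lor T = T
((p \to q) \lor q) \to q = T \to T = T
\lnot (((p \to q) \lor q) \to q) = \lnot T = F

F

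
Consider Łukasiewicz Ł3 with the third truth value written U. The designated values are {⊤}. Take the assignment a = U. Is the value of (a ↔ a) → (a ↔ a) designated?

a ↔ a = U ↔ U = ⊤  [1 − |½−½|]
a ↔ a = U ↔ U = ⊤
(a ↔ a) → (a ↔ a) = ⊤ → ⊤ = ⊤
⊤ ∈ {⊤}.

Yes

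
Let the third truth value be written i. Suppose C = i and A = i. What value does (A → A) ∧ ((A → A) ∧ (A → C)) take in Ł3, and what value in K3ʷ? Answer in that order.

True; i

In Ł3: A → A = i → i = True  [min(1, 1−½+½)]
A → A = i → i = True
A → C = i → i = True
(A → A) ∧ (A → C) = True ∧ True = True
(A → A) ∧ ((A → A) ∧ (A → C)) = True ∧ True = True
In K3ʷ: A → A = i → i = i
A → A = i → i = i
A → C = i → i = i
(A → A) ∧ (A → C) = i ∧ i = i
(A → A) ∧ ((A → A) ∧ (A → C)) = i ∧ i = i
They differ because Ł3 and K3ʷ treat i differently under the binary connectives.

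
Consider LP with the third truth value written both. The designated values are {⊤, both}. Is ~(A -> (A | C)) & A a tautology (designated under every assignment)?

Countermodel: A=⊤, C=⊤ gives ⊥, which is not designated.

No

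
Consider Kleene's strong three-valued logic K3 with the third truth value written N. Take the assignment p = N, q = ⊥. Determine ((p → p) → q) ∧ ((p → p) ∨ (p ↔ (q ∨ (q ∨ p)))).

p → p = N → N = N  [¬N ∨ N]
(p → p) → q = N → ⊥ = N
p → p = N → N = N
q ∨ p = ⊥ ∨ N = N
q ∨ (q ∨ p) = ⊥ ∨ N = N
p ↔ (q ∨ (q ∨ p)) = N ↔ N = N
(p → p) ∨ (p ↔ (q ∨ (q ∨ p))) = N ∨ N = N
((p → p) → q) ∧ ((p → p) ∨ (p ↔ (q ∨ (q ∨ p)))) = N ∧ N = N

N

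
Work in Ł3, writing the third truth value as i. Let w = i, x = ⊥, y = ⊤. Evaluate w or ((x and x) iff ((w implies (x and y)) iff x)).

i

x and x = ⊥ and ⊥ = ⊥
x and y = ⊥ and ⊤ = ⊥
w implies (x and y) = i implies ⊥ = i  [min(1, 1−½+0)]
(w implies (x and y)) iff x = i iff ⊥ = i
(x and x) iff ((w implies (x and y)) iff x) = ⊥ iff i = i
w or ((x and x) iff ((w implies (x and y)) iff x)) = i or i = i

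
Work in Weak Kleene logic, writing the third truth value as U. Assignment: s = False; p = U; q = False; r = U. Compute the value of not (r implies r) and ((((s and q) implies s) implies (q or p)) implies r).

r implies r = U implies U = U
not (r implies r) = not U = U
s and q = False and False = False
(s and q) implies s = False implies False = True
q or p = False or U = U
((s and q) implies s) implies (q or p) = True implies U = U
(((s and q) implies s) implies (q or p)) implies r = U implies U = U
not (r implies r) and ((((s and q) implies s) implies (q or p)) implies r) = U and U = U

U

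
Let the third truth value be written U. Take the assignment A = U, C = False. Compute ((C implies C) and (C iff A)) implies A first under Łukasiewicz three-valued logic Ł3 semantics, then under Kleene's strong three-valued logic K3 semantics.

In Łukasiewicz three-valued logic Ł3: C implies C = False implies False = True
C iff A = False iff U = U
(C implies C) and (C iff A) = True and U = U
((C implies C) and (C iff A)) implies A = U implies U = True
In Kleene's strong three-valued logic K3: C implies C = False implies False = True
C iff A = False iff U = U
(C implies C) and (C iff A) = True and U = U
((C implies C) and (C iff A)) implies A = U implies U = U  [not U or U]
They differ because Łukasiewicz three-valued logic Ł3 and Kleene's strong three-valued logic K3 treat U differently under implication.

True; U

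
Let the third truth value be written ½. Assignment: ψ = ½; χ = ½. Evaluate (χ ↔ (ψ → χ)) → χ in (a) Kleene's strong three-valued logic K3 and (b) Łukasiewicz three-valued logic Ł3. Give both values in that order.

½; ⊤

In Kleene's strong three-valued logic K3: ψ → χ = ½ → ½ = ½  [¬½ ∨ ½]
χ ↔ (ψ → χ) = ½ ↔ ½ = ½
(χ ↔ (ψ → χ)) → χ = ½ → ½ = ½
In Łukasiewicz three-valued logic Ł3: ψ → χ = ½ → ½ = ⊤  [min(1, 1−½+½)]
χ ↔ (ψ → χ) = ½ ↔ ⊤ = ½
(χ ↔ (ψ → χ)) → χ = ½ → ½ = ⊤
They differ because Kleene's strong three-valued logic K3 and Łukasiewicz three-valued logic Ł3 treat ½ differently under implication.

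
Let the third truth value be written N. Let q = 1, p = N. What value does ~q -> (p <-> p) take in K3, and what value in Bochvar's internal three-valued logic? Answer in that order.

1; N

In K3: ~q = ~1 = 0
p <-> p = N <-> N = N
~q -> (p <-> p) = 0 -> N = 1  [~0 | N]
In Bochvar's internal three-valued logic: ~q = ~1 = 0
p <-> p = N <-> N = N
~q -> (p <-> p) = 0 -> N = N
They differ because K3 and Bochvar's internal three-valued logic treat N differently under the binary connectives.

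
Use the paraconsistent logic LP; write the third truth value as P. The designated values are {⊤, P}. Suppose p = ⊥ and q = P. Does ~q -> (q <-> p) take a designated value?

~q = ~P = P
q <-> p = P <-> ⊥ = P
~q -> (q <-> p) = P -> P = P
P ∈ {⊤, P}.

Yes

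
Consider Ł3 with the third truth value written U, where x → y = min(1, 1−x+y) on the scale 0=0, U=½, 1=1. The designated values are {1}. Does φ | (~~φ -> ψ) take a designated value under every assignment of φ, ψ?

No

Countermodel: φ=U, ψ=0 gives U, which is not designated.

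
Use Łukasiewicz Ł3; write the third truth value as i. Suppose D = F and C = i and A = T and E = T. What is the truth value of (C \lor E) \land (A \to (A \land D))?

F

C \lor E = i \lor T = T
A \land D = T \land F = F
A \to (A \land D) = T \to F = F
(C \lor E) \land (A \to (A \land D)) = T \land F = F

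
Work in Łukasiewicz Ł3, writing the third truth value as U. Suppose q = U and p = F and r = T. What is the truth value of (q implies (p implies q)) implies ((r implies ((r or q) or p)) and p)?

F

p implies q = F implies U = T  [min(1, 1−0+½)]
q implies (p implies q) = U implies T = T
r or q = T or U = T
(r or q) or p = T or F = T
r implies ((r or q) or p) = T implies T = T
(r implies ((r or q) or p)) and p = T and F = F
(q implies (p implies q)) implies ((r implies ((r or q) or p)) and p) = T implies F = F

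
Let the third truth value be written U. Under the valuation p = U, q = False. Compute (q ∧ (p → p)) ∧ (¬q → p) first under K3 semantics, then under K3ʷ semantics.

False; U

In K3: p → p = U → U = U  [¬U ∨ U]
q ∧ (p → p) = False ∧ U = False
¬q = ¬False = True
¬q → p = True → U = U
(q ∧ (p → p)) ∧ (¬q → p) = False ∧ U = False
In K3ʷ: p → p = U → U = U
q ∧ (p → p) = False ∧ U = U
¬q = ¬False = True
¬q → p = True → U = U
(q ∧ (p → p)) ∧ (¬q → p) = U ∧ U = U
They differ because K3 and K3ʷ treat U differently under the binary connectives.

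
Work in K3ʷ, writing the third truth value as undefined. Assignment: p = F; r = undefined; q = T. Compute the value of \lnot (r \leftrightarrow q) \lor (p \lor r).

r \leftrightarrow q = undefined \leftrightarrow T = undefined
\lnot (r \leftrightarrow q) = \lnot undefined = undefined
p \lor r = F \lor undefined = undefined
\lnot (r \leftrightarrow q) \lor (p \lor r) = undefined \lor undefined = undefined

undefined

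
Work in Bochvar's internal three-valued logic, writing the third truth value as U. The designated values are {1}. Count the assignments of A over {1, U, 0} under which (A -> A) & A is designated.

1

A=1: 1 ✓
A=U: U ·
A=0: 0 ·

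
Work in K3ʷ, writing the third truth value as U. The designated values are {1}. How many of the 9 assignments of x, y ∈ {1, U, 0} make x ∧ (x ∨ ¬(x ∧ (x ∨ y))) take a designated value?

2

Designated under: (x=1, y=1); (x=1, y=0).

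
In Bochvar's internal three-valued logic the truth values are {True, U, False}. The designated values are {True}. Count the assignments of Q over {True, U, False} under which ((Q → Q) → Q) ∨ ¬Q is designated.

2

Q=True: True ✓
Q=U: U ·
Q=False: True ✓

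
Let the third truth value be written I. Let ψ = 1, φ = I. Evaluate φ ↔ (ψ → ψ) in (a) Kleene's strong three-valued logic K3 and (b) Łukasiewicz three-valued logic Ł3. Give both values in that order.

I; I

In Kleene's strong three-valued logic K3: ψ → ψ = 1 → 1 = 1
φ ↔ (ψ → ψ) = I ↔ 1 = I
In Łukasiewicz three-valued logic Ł3: ψ → ψ = 1 → 1 = 1
φ ↔ (ψ → ψ) = I ↔ 1 = I  [1 − |½−1|]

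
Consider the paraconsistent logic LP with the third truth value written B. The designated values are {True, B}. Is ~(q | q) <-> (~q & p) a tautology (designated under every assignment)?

Countermodel: q=False, p=False gives False, which is not designated.

No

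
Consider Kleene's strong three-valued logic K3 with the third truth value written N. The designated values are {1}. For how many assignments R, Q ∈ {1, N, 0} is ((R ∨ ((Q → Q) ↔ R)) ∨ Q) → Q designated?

Designated under: (R=1, Q=1); (R=N, Q=1); (R=0, Q=1); (R=0, Q=0).

4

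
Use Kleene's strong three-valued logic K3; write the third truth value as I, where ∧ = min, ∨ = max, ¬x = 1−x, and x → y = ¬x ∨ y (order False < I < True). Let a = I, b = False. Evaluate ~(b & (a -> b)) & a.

a -> b = I -> False = I  [~I | False]
b & (a -> b) = False & I = False
~(b & (a -> b)) = ~False = True
~(b & (a -> b)) & a = True & I = I

I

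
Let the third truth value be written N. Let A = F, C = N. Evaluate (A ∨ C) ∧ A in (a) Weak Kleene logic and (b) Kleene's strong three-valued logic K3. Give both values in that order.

N; F

In Weak Kleene logic: A ∨ C = F ∨ N = N
(A ∨ C) ∧ A = N ∧ F = N
In Kleene's strong three-valued logic K3: A ∨ C = F ∨ N = N
(A ∨ C) ∧ A = N ∧ F = F
They differ because Weak Kleene logic and Kleene's strong three-valued logic K3 treat N differently under the binary connectives.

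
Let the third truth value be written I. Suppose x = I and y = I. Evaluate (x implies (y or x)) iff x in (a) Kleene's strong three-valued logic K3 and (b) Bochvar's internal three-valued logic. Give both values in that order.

I; I

In Kleene's strong three-valued logic K3: y or x = I or I = I
x implies (y or x) = I implies I = I  [not I or I]
(x implies (y or x)) iff x = I iff I = I
In Bochvar's internal three-valued logic: y or x = I or I = I
x implies (y or x) = I implies I = I  [any arg is the third value ⇒ result is the third value]
(x implies (y or x)) iff x = I iff I = I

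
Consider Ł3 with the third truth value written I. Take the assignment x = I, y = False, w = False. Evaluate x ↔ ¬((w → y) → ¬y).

w → y = False → False = True
¬y = ¬False = True
(w → y) → ¬y = True → True = True
¬((w → y) → ¬y) = ¬True = False
x ↔ ¬((w → y) → ¬y) = I ↔ False = I  [1 − |½−0|]

I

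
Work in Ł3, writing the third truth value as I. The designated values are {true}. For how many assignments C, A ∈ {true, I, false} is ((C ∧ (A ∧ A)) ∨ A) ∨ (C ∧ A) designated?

3

Designated under: (C=true, A=true); (C=I, A=true); (C=false, A=true).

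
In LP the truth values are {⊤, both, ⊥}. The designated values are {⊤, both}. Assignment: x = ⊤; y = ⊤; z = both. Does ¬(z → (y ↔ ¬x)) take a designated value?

¬x = ¬⊤ = ⊥
y ↔ ¬x = ⊤ ↔ ⊥ = ⊥
z → (y ↔ ¬x) = both → ⊥ = both  [¬both ∨ ⊥]
¬(z → (y ↔ ¬x)) = ¬both = both
both ∈ {⊤, both}.

Yes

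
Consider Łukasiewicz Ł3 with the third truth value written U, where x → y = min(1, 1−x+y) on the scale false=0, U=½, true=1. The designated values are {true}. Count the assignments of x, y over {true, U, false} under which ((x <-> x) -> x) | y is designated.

Of the 9 assignments, 5 give a value in {true}.

5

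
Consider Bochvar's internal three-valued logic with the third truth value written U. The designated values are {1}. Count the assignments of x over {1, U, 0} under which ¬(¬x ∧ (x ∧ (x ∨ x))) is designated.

2

x=1: 1 ✓
x=U: U ·
x=0: 1 ✓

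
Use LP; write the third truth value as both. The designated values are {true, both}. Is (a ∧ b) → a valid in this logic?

Every assignment of a, b over {true, both, false} gives a value in {true, both}.
In particular, with a=both, b=both: (a ∧ b) → a = both.

Yes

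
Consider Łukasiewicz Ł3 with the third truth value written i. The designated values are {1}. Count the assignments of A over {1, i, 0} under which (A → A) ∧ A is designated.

1

A=1: 1 ✓
A=i: i ·
A=0: 0 ·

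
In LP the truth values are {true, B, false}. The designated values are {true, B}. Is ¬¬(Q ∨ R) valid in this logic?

No

Countermodel: Q=false, R=false gives false, which is not designated.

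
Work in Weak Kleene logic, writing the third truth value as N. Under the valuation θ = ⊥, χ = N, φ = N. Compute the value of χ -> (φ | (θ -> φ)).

N

θ -> φ = ⊥ -> N = N  [any arg is the third value ⇒ result is the third value]
φ | (θ -> φ) = N | N = N
χ -> (φ | (θ -> φ)) = N -> N = N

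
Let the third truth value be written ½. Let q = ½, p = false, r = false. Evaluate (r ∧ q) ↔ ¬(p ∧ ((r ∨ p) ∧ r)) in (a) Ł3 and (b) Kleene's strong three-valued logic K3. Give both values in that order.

false; false

In Ł3: r ∧ q = false ∧ ½ = false
r ∨ p = false ∨ false = false
(r ∨ p) ∧ r = false ∧ false = false
p ∧ ((r ∨ p) ∧ r) = false ∧ false = false
¬(p ∧ ((r ∨ p) ∧ r)) = ¬false = true
(r ∧ q) ↔ ¬(p ∧ ((r ∨ p) ∧ r)) = false ↔ true = false
In Kleene's strong three-valued logic K3: r ∧ q = false ∧ ½ = false
r ∨ p = false ∨ false = false
(r ∨ p) ∧ r = false ∧ false = false
p ∧ ((r ∨ p) ∧ r) = false ∧ false = false
¬(p ∧ ((r ∨ p) ∧ r)) = ¬false = true
(r ∧ q) ↔ ¬(p ∧ ((r ∨ p) ∧ r)) = false ↔ true = false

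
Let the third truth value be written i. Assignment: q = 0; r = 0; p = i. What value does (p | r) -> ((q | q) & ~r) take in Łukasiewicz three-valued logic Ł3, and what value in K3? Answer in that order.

In Łukasiewicz three-valued logic Ł3: p | r = i | 0 = i
q | q = 0 | 0 = 0
~r = ~0 = 1
(q | q) & ~r = 0 & 1 = 0
(p | r) -> ((q | q) & ~r) = i -> 0 = i  [min(1, 1−½+0)]
In K3: p | r = i | 0 = i
q | q = 0 | 0 = 0
~r = ~0 = 1
(q | q) & ~r = 0 & 1 = 0
(p | r) -> ((q | q) & ~r) = i -> 0 = i  [~i | 0]

i; i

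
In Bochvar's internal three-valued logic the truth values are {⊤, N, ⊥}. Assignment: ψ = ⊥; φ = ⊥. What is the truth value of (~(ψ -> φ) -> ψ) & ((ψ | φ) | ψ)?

ψ -> φ = ⊥ -> ⊥ = ⊤
~(ψ -> φ) = ~⊤ = ⊥
~(ψ -> φ) -> ψ = ⊥ -> ⊥ = ⊤
ψ | φ = ⊥ | ⊥ = ⊥
(ψ | φ) | ψ = ⊥ | ⊥ = ⊥
(~(ψ -> φ) -> ψ) & ((ψ | φ) | ψ) = ⊤ & ⊥ = ⊥

⊥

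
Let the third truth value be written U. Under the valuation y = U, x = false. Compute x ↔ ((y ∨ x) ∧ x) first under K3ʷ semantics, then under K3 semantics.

In K3ʷ: y ∨ x = U ∨ false = U
(y ∨ x) ∧ x = U ∧ false = U
x ↔ ((y ∨ x) ∧ x) = false ↔ U = U
In K3: y ∨ x = U ∨ false = U
(y ∨ x) ∧ x = U ∧ false = false
x ↔ ((y ∨ x) ∧ x) = false ↔ false = true
They differ because K3ʷ and K3 treat U differently under the binary connectives.

U; true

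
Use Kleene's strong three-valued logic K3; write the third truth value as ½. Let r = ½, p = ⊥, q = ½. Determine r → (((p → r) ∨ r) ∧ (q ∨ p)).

½

p → r = ⊥ → ½ = ⊤
(p → r) ∨ r = ⊤ ∨ ½ = ⊤
q ∨ p = ½ ∨ ⊥ = ½
((p → r) ∨ r) ∧ (q ∨ p) = ⊤ ∧ ½ = ½
r → (((p → r) ∨ r) ∧ (q ∨ p)) = ½ → ½ = ½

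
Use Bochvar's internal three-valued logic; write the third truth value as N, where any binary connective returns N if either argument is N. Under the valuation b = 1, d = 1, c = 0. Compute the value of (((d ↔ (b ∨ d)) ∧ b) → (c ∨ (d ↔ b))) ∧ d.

b ∨ d = 1 ∨ 1 = 1
d ↔ (b ∨ d) = 1 ↔ 1 = 1
(d ↔ (b ∨ d)) ∧ b = 1 ∧ 1 = 1
d ↔ b = 1 ↔ 1 = 1
c ∨ (d ↔ b) = 0 ∨ 1 = 1
((d ↔ (b ∨ d)) ∧ b) → (c ∨ (d ↔ b)) = 1 → 1 = 1
(((d ↔ (b ∨ d)) ∧ b) → (c ∨ (d ↔ b))) ∧ d = 1 ∧ 1 = 1

1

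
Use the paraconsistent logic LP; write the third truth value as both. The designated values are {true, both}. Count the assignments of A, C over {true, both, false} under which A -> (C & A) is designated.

8

Of the 9 assignments, 8 give a value in {true, both}.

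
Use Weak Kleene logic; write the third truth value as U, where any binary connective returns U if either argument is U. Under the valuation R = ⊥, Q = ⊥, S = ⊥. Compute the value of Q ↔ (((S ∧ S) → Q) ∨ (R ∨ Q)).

S ∧ S = ⊥ ∧ ⊥ = ⊥
(S ∧ S) → Q = ⊥ → ⊥ = ⊤
R ∨ Q = ⊥ ∨ ⊥ = ⊥
((S ∧ S) → Q) ∨ (R ∨ Q) = ⊤ ∨ ⊥ = ⊤
Q ↔ (((S ∧ S) → Q) ∨ (R ∨ Q)) = ⊥ ↔ ⊤ = ⊥

⊥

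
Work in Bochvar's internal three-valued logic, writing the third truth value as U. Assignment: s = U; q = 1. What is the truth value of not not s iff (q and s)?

U

not s = not U = U
not not s = not U = U
q and s = 1 and U = U
not not s iff (q and s) = U iff U = U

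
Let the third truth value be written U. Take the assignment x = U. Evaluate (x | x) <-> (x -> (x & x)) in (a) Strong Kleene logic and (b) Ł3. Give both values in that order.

U; U

In Strong Kleene logic: x | x = U | U = U
x & x = U & U = U
x -> (x & x) = U -> U = U  [~U | U]
(x | x) <-> (x -> (x & x)) = U <-> U = U
In Ł3: x | x = U | U = U
x & x = U & U = U
x -> (x & x) = U -> U = ⊤  [min(1, 1−½+½)]
(x | x) <-> (x -> (x & x)) = U <-> ⊤ = U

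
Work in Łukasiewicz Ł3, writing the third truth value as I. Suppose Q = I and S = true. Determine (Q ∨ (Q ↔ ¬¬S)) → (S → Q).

¬S = ¬true = false
¬¬S = ¬false = true
Q ↔ ¬¬S = I ↔ true = I
Q ∨ (Q ↔ ¬¬S) = I ∨ I = I
S → Q = true → I = I
(Q ∨ (Q ↔ ¬¬S)) → (S → Q) = I → I = true

true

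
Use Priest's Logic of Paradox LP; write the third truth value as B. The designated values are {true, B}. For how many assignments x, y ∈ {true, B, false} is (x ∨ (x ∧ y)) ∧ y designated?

Designated under: (x=true, y=true); (x=true, y=B); (x=B, y=true); (x=B, y=B).

4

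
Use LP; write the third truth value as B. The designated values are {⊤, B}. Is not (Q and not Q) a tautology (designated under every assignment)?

Every assignment of Q over {⊤, B, ⊥} gives a value in {⊤, B}.
In particular, with Q=B: not (Q and not Q) = B.

Yes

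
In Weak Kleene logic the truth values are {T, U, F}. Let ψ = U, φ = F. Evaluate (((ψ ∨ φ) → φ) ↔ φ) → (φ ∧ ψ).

U

ψ ∨ φ = U ∨ F = U
(ψ ∨ φ) → φ = U → F = U  [any arg is the third value ⇒ result is the third value]
((ψ ∨ φ) → φ) ↔ φ = U ↔ F = U
φ ∧ ψ = F ∧ U = U
(((ψ ∨ φ) → φ) ↔ φ) → (φ ∧ ψ) = U → U = U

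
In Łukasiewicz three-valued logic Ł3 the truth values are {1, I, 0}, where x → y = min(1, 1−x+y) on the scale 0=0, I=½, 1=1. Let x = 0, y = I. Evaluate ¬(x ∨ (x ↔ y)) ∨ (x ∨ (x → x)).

1

x ↔ y = 0 ↔ I = I
x ∨ (x ↔ y) = 0 ∨ I = I
¬(x ∨ (x ↔ y)) = ¬I = I
x → x = 0 → 0 = 1
x ∨ (x → x) = 0 ∨ 1 = 1
¬(x ∨ (x ↔ y)) ∨ (x ∨ (x → x)) = I ∨ 1 = 1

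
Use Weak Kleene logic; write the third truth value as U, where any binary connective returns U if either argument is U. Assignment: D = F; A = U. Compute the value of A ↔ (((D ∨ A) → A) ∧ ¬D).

U

D ∨ A = F ∨ U = U
(D ∨ A) → A = U → U = U  [any arg is the third value ⇒ result is the third value]
¬D = ¬F = T
((D ∨ A) → A) ∧ ¬D = U ∧ T = U
A ↔ (((D ∨ A) → A) ∧ ¬D) = U ↔ U = U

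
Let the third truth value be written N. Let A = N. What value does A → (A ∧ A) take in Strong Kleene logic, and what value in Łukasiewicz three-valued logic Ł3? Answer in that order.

In Strong Kleene logic: A ∧ A = N ∧ N = N
A → (A ∧ A) = N → N = N
In Łukasiewicz three-valued logic Ł3: A ∧ A = N ∧ N = N
A → (A ∧ A) = N → N = 1  [min(1, 1−½+½)]
They differ because Strong Kleene logic and Łukasiewicz three-valued logic Ł3 treat N differently under implication.

N; 1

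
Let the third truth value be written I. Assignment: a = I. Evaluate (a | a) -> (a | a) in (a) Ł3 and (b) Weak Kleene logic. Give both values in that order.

In Ł3: a | a = I | I = I
a | a = I | I = I
(a | a) -> (a | a) = I -> I = T  [min(1, 1−½+½)]
In Weak Kleene logic: a | a = I | I = I
a | a = I | I = I
(a | a) -> (a | a) = I -> I = I
They differ because Ł3 and Weak Kleene logic treat I differently under the binary connectives.

T; I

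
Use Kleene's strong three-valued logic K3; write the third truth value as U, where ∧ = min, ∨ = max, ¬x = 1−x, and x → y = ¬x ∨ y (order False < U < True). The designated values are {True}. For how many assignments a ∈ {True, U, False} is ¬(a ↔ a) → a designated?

2

a=True: True ✓
a=U: U ·
a=False: True ✓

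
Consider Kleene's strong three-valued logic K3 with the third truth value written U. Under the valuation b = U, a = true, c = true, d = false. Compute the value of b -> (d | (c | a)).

true

c | a = true | true = true
d | (c | a) = false | true = true
b -> (d | (c | a)) = U -> true = true  [~U | true]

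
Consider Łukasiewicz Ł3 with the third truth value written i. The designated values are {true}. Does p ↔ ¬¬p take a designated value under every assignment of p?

Yes

Every assignment of p over {true, i, false} gives a value in {true}.
In particular, with p=i: p ↔ ¬¬p = true.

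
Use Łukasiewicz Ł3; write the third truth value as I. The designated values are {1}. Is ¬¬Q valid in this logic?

Countermodel: Q=I gives I, which is not designated.

No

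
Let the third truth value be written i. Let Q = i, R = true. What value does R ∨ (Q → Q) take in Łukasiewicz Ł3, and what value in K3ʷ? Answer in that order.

true; i

In Łukasiewicz Ł3: Q → Q = i → i = true  [min(1, 1−½+½)]
R ∨ (Q → Q) = true ∨ true = true
In K3ʷ: Q → Q = i → i = i
R ∨ (Q → Q) = true ∨ i = i
They differ because Łukasiewicz Ł3 and K3ʷ treat i differently under the binary connectives.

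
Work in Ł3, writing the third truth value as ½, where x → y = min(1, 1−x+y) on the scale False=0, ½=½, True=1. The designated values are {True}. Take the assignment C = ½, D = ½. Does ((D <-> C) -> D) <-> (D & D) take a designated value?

D <-> C = ½ <-> ½ = True  [1 − |½−½|]
(D <-> C) -> D = True -> ½ = ½
D & D = ½ & ½ = ½
((D <-> C) -> D) <-> (D & D) = ½ <-> ½ = True
True ∈ {True}.

Yes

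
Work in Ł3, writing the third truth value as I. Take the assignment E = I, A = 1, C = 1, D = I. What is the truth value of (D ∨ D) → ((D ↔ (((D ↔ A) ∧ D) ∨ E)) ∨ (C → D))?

1

D ∨ D = I ∨ I = I
D ↔ A = I ↔ 1 = I  [1 − |½−1|]
(D ↔ A) ∧ D = I ∧ I = I
((D ↔ A) ∧ D) ∨ E = I ∨ I = I
D ↔ (((D ↔ A) ∧ D) ∨ E) = I ↔ I = 1
C → D = 1 → I = I
(D ↔ (((D ↔ A) ∧ D) ∨ E)) ∨ (C → D) = 1 ∨ I = 1
(D ∨ D) → ((D ↔ (((D ↔ A) ∧ D) ∨ E)) ∨ (C → D)) = I → 1 = 1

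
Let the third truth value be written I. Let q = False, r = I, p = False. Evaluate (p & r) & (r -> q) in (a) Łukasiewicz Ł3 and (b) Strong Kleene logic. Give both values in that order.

False; False

In Łukasiewicz Ł3: p & r = False & I = False
r -> q = I -> False = I  [min(1, 1−½+0)]
(p & r) & (r -> q) = False & I = False
In Strong Kleene logic: p & r = False & I = False
r -> q = I -> False = I  [~I | False]
(p & r) & (r -> q) = False & I = False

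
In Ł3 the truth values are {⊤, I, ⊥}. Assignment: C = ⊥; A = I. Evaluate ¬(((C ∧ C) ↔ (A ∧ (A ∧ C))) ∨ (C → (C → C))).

⊥

C ∧ C = ⊥ ∧ ⊥ = ⊥
A ∧ C = I ∧ ⊥ = ⊥
A ∧ (A ∧ C) = I ∧ ⊥ = ⊥
(C ∧ C) ↔ (A ∧ (A ∧ C)) = ⊥ ↔ ⊥ = ⊤
C → C = ⊥ → ⊥ = ⊤
C → (C → C) = ⊥ → ⊤ = ⊤
((C ∧ C) ↔ (A ∧ (A ∧ C))) ∨ (C → (C → C)) = ⊤ ∨ ⊤ = ⊤
¬(((C ∧ C) ↔ (A ∧ (A ∧ C))) ∨ (C → (C → C))) = ¬⊤ = ⊥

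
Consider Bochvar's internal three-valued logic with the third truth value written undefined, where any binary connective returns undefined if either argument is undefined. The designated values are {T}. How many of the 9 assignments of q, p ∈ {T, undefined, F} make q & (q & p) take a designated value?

1

Designated under: (q=T, p=T).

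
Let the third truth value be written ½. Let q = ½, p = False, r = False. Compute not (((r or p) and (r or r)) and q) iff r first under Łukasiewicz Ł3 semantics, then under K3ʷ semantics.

False; ½

In Łukasiewicz Ł3: r or p = False or False = False
r or r = False or False = False
(r or p) and (r or r) = False and False = False
((r or p) and (r or r)) and q = False and ½ = False
not (((r or p) and (r or r)) and q) = not False = True
not (((r or p) and (r or r)) and q) iff r = True iff False = False
In K3ʷ: r or p = False or False = False
r or r = False or False = False
(r or p) and (r or r) = False and False = False
((r or p) and (r or r)) and q = False and ½ = ½
not (((r or p) and (r or r)) and q) = not ½ = ½
not (((r or p) and (r or r)) and q) iff r = ½ iff False = ½
They differ because Łukasiewicz Ł3 and K3ʷ treat ½ differently under the binary connectives.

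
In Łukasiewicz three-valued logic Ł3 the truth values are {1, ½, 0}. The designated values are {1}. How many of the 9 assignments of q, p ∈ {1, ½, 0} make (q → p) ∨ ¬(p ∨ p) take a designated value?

8

Of the 9 assignments, 8 give a value in {1}.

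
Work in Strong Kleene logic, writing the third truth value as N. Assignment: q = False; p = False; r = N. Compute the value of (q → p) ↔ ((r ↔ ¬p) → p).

q → p = False → False = True
¬p = ¬False = True
r ↔ ¬p = N ↔ True = N
(r ↔ ¬p) → p = N → False = N
(q → p) ↔ ((r ↔ ¬p) → p) = True ↔ N = N

N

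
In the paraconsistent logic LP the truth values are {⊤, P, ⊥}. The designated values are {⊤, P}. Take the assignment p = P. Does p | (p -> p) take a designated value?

Yes

p -> p = P -> P = P  [~P | P]
p | (p -> p) = P | P = P
P ∈ {⊤, P}.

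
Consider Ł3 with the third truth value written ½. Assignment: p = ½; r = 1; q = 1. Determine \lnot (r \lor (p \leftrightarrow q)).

p \leftrightarrow q = ½ \leftrightarrow 1 = ½  [1 − |½−1|]
r \lor (p \leftrightarrow q) = 1 \lor ½ = 1
\lnot (r \lor (p \leftrightarrow q)) = \lnot 1 = 0

0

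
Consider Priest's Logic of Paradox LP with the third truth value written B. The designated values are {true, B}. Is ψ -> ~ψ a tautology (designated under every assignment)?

No

Countermodel: ψ=true gives false, which is not designated.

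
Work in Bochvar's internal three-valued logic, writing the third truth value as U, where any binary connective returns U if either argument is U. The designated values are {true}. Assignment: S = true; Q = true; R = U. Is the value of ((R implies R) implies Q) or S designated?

No

R implies R = U implies U = U  [any arg is the third value ⇒ result is the third value]
(R implies R) implies Q = U implies true = U
((R implies R) implies Q) or S = U or true = U
U ∉ {true}.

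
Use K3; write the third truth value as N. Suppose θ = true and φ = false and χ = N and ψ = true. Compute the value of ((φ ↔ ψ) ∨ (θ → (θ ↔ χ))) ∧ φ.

φ ↔ ψ = false ↔ true = false
θ ↔ χ = true ↔ N = N
θ → (θ ↔ χ) = true → N = N  [¬true ∨ N]
(φ ↔ ψ) ∨ (θ → (θ ↔ χ)) = false ∨ N = N
((φ ↔ ψ) ∨ (θ → (θ ↔ χ))) ∧ φ = N ∧ false = false

false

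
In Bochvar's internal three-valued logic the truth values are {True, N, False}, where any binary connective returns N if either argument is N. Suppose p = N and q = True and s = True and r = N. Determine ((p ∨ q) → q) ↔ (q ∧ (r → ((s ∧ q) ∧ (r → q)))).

N

p ∨ q = N ∨ True = N
(p ∨ q) → q = N → True = N  [any arg is the third value ⇒ result is the third value]
s ∧ q = True ∧ True = True
r → q = N → True = N
(s ∧ q) ∧ (r → q) = True ∧ N = N
r → ((s ∧ q) ∧ (r → q)) = N → N = N
q ∧ (r → ((s ∧ q) ∧ (r → q))) = True ∧ N = N
((p ∨ q) → q) ↔ (q ∧ (r → ((s ∧ q) ∧ (r → q)))) = N ↔ N = N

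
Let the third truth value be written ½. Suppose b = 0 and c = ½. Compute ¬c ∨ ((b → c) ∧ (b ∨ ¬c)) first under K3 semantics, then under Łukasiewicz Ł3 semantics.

In K3: ¬c = ¬½ = ½
b → c = 0 → ½ = 1
¬c = ¬½ = ½
b ∨ ¬c = 0 ∨ ½ = ½
(b → c) ∧ (b ∨ ¬c) = 1 ∧ ½ = ½
¬c ∨ ((b → c) ∧ (b ∨ ¬c)) = ½ ∨ ½ = ½
In Łukasiewicz Ł3: ¬c = ¬½ = ½
b → c = 0 → ½ = 1  [min(1, 1−0+½)]
¬c = ¬½ = ½
b ∨ ¬c = 0 ∨ ½ = ½
(b → c) ∧ (b ∨ ¬c) = 1 ∧ ½ = ½
¬c ∨ ((b → c) ∧ (b ∨ ¬c)) = ½ ∨ ½ = ½

½; ½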